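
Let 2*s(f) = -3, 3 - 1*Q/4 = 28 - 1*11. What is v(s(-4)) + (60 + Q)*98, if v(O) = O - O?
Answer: 392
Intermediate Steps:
Q = -56 (Q = 12 - 4*(28 - 1*11) = 12 - 4*(28 - 11) = 12 - 4*17 = 12 - 68 = -56)
s(f) = -3/2 (s(f) = (½)*(-3) = -3/2)
v(O) = 0
v(s(-4)) + (60 + Q)*98 = 0 + (60 - 56)*98 = 0 + 4*98 = 0 + 392 = 392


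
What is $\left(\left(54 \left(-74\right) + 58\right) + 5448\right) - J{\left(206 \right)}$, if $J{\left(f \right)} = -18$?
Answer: $1528$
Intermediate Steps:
$\left(\left(54 \left(-74\right) + 58\right) + 5448\right) - J{\left(206 \right)} = \left(\left(54 \left(-74\right) + 58\right) + 5448\right) - -18 = \left(\left(-3996 + 58\right) + 5448\right) + 18 = \left(-3938 + 5448\right) + 18 = 1510 + 18 = 1528$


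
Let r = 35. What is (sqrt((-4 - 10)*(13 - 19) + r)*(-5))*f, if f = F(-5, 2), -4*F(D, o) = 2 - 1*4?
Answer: -5*sqrt(119)/2 ≈ -27.272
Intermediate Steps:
F(D, o) = 1/2 (F(D, o) = -(2 - 1*4)/4 = -(2 - 4)/4 = -1/4*(-2) = 1/2)
f = 1/2 ≈ 0.50000
(sqrt((-4 - 10)*(13 - 19) + r)*(-5))*f = (sqrt((-4 - 10)*(13 - 19) + 35)*(-5))*(1/2) = (sqrt(-14*(-6) + 35)*(-5))*(1/2) = (sqrt(84 + 35)*(-5))*(1/2) = (sqrt(119)*(-5))*(1/2) = -5*sqrt(119)*(1/2) = -5*sqrt(119)/2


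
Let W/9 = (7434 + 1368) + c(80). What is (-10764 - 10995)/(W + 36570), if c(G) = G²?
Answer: -7253/57796 ≈ -0.12549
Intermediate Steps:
W = 136818 (W = 9*((7434 + 1368) + 80²) = 9*(8802 + 6400) = 9*15202 = 136818)
(-10764 - 10995)/(W + 36570) = (-10764 - 10995)/(136818 + 36570) = -21759/173388 = -21759*1/173388 = -7253/57796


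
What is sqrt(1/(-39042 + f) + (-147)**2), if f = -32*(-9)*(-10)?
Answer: sqrt(4219647251026)/13974 ≈ 147.00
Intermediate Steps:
f = -2880 (f = 288*(-10) = -2880)
sqrt(1/(-39042 + f) + (-147)**2) = sqrt(1/(-39042 - 2880) + (-147)**2) = sqrt(1/(-41922) + 21609) = sqrt(-1/41922 + 21609) = sqrt(905892497/41922) = sqrt(4219647251026)/13974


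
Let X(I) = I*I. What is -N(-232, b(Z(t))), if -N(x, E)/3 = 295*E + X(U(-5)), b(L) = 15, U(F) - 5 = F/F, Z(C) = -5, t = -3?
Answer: 13383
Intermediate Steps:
U(F) = 6 (U(F) = 5 + F/F = 5 + 1 = 6)
X(I) = I**2
N(x, E) = -108 - 885*E (N(x, E) = -3*(295*E + 6**2) = -3*(295*E + 36) = -3*(36 + 295*E) = -108 - 885*E)
-N(-232, b(Z(t))) = -(-108 - 885*15) = -(-108 - 13275) = -1*(-13383) = 13383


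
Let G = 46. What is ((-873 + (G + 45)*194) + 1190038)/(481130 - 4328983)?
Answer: -1206819/3847853 ≈ -0.31363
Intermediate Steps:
((-873 + (G + 45)*194) + 1190038)/(481130 - 4328983) = ((-873 + (46 + 45)*194) + 1190038)/(481130 - 4328983) = ((-873 + 91*194) + 1190038)/(-3847853) = ((-873 + 17654) + 1190038)*(-1/3847853) = (16781 + 1190038)*(-1/3847853) = 1206819*(-1/3847853) = -1206819/3847853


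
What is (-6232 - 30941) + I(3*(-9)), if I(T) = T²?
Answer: -36444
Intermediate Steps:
(-6232 - 30941) + I(3*(-9)) = (-6232 - 30941) + (3*(-9))² = -37173 + (-27)² = -37173 + 729 = -36444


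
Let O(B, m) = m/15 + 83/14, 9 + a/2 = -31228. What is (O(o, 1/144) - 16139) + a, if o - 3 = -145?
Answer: -1188538913/15120 ≈ -78607.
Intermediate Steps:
a = -62474 (a = -18 + 2*(-31228) = -18 - 62456 = -62474)
o = -142 (o = 3 - 145 = -142)
O(B, m) = 83/14 + m/15 (O(B, m) = m*(1/15) + 83*(1/14) = m/15 + 83/14 = 83/14 + m/15)
(O(o, 1/144) - 16139) + a = ((83/14 + (1/15)/144) - 16139) - 62474 = ((83/14 + (1/15)*(1/144)) - 16139) - 62474 = ((83/14 + 1/2160) - 16139) - 62474 = (89647/15120 - 16139) - 62474 = -243932033/15120 - 62474 = -1188538913/15120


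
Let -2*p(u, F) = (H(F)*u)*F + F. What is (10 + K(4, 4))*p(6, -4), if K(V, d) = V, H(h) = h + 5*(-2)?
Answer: -2324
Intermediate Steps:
H(h) = -10 + h (H(h) = h - 10 = -10 + h)
p(u, F) = -F/2 - F*u*(-10 + F)/2 (p(u, F) = -(((-10 + F)*u)*F + F)/2 = -((u*(-10 + F))*F + F)/2 = -(F*u*(-10 + F) + F)/2 = -(F + F*u*(-10 + F))/2 = -F/2 - F*u*(-10 + F)/2)
(10 + K(4, 4))*p(6, -4) = (10 + 4)*(-½*(-4)*(1 + 6*(-10 - 4))) = 14*(-½*(-4)*(1 + 6*(-14))) = 14*(-½*(-4)*(1 - 84)) = 14*(-½*(-4)*(-83)) = 14*(-166) = -2324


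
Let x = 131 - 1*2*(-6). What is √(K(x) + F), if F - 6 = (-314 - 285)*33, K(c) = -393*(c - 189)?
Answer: 3*I*√187 ≈ 41.024*I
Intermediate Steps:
x = 143 (x = 131 - 2*(-6) = 131 + 12 = 143)
K(c) = 74277 - 393*c (K(c) = -393*(-189 + c) = 74277 - 393*c)
F = -19761 (F = 6 + (-314 - 285)*33 = 6 - 599*33 = 6 - 19767 = -19761)
√(K(x) + F) = √((74277 - 393*143) - 19761) = √((74277 - 56199) - 19761) = √(18078 - 19761) = √(-1683) = 3*I*√187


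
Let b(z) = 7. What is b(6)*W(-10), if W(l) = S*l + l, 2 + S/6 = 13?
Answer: -4690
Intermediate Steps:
S = 66 (S = -12 + 6*13 = -12 + 78 = 66)
W(l) = 67*l (W(l) = 66*l + l = 67*l)
b(6)*W(-10) = 7*(67*(-10)) = 7*(-670) = -4690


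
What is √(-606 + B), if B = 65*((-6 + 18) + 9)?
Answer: √759 ≈ 27.550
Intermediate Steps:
B = 1365 (B = 65*(12 + 9) = 65*21 = 1365)
√(-606 + B) = √(-606 + 1365) = √759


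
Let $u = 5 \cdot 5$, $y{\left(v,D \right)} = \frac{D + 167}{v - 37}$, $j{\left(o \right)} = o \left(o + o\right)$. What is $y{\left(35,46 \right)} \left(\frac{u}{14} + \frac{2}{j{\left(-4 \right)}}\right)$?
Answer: $- \frac{44091}{224} \approx -196.83$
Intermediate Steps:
$j{\left(o \right)} = 2 o^{2}$ ($j{\left(o \right)} = o 2 o = 2 o^{2}$)
$y{\left(v,D \right)} = \frac{167 + D}{-37 + v}$
$u = 25$
$y{\left(35,46 \right)} \left(\frac{u}{14} + \frac{2}{j{\left(-4 \right)}}\right) = \frac{167 + 46}{-37 + 35} \left(\frac{25}{14} + \frac{2}{2 \left(-4\right)^{2}}\right) = \frac{1}{-2} \cdot 213 \left(25 \cdot \frac{1}{14} + \frac{2}{2 \cdot 16}\right) = \left(- \frac{1}{2}\right) 213 \left(\frac{25}{14} + \frac{2}{32}\right) = - \frac{213 \left(\frac{25}{14} + 2 \cdot \frac{1}{32}\right)}{2} = - \frac{213 \left(\frac{25}{14} + \frac{1}{16}\right)}{2} = \left(- \frac{213}{2}\right) \frac{207}{112} = - \frac{44091}{224}$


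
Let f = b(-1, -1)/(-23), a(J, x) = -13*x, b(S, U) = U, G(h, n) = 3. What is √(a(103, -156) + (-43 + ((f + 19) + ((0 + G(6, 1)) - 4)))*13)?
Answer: √901186/23 ≈ 41.274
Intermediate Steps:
f = 1/23 (f = -1/(-23) = -1*(-1/23) = 1/23 ≈ 0.043478)
√(a(103, -156) + (-43 + ((f + 19) + ((0 + G(6, 1)) - 4)))*13) = √(-13*(-156) + (-43 + ((1/23 + 19) + ((0 + 3) - 4)))*13) = √(2028 + (-43 + (438/23 + (3 - 4)))*13) = √(2028 + (-43 + (438/23 - 1))*13) = √(2028 + (-43 + 415/23)*13) = √(2028 - 574/23*13) = √(2028 - 7462/23) = √(39182/23) = √901186/23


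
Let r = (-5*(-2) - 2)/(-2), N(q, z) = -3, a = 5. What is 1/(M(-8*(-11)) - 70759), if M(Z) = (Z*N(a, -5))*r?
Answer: -1/69703 ≈ -1.4347e-5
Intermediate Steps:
r = -4 (r = (10 - 2)*(-½) = 8*(-½) = -4)
M(Z) = 12*Z (M(Z) = (Z*(-3))*(-4) = -3*Z*(-4) = 12*Z)
1/(M(-8*(-11)) - 70759) = 1/(12*(-8*(-11)) - 70759) = 1/(12*88 - 70759) = 1/(1056 - 70759) = 1/(-69703) = -1/69703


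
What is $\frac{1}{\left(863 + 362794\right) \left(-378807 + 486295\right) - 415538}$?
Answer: $\frac{1}{39088348078} \approx 2.5583 \cdot 10^{-11}$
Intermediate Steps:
$\frac{1}{\left(863 + 362794\right) \left(-378807 + 486295\right) - 415538} = \frac{1}{363657 \cdot 107488 - 415538} = \frac{1}{39088763616 - 415538} = \frac{1}{39088348078}$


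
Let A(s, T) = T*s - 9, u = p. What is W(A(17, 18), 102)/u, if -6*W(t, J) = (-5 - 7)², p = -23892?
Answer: 2/1991 ≈ 0.0010045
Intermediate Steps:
u = -23892
A(s, T) = -9 + T*s
W(t, J) = -24 (W(t, J) = -(-5 - 7)²/6 = -⅙*(-12)² = -⅙*144 = -24)
W(A(17, 18), 102)/u = -24/(-23892) = -24*(-1/23892) = 2/1991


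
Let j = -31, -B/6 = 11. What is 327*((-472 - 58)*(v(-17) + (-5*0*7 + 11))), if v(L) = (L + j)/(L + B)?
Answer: -166550910/83 ≈ -2.0066e+6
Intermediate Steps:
B = -66 (B = -6*11 = -66)
v(L) = (-31 + L)/(-66 + L) (v(L) = (L - 31)/(L - 66) = (-31 + L)/(-66 + L))
327*((-472 - 58)*(v(-17) + (-5*0*7 + 11))) = 327*((-472 - 58)*((-31 - 17)/(-66 - 17) + (-5*0*7 + 11))) = 327*(-530*(-48/(-83) + (0*7 + 11))) = 327*(-530*(-1/83*(-48) + (0 + 11))) = 327*(-530*(48/83 + 11)) = 327*(-530*961/83) = 327*(-509330/83) = -166550910/83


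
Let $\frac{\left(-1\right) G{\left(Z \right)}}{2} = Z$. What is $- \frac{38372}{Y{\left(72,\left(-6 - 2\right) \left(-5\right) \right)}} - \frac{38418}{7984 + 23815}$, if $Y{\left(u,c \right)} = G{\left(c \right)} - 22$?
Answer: $\frac{608136296}{1621749} \approx 374.99$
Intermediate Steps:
$G{\left(Z \right)} = - 2 Z$
$Y{\left(u,c \right)} = -22 - 2 c$ ($Y{\left(u,c \right)} = - 2 c - 22 = -22 - 2 c$)
$- \frac{38372}{Y{\left(72,\left(-6 - 2\right) \left(-5\right) \right)}} - \frac{38418}{7984 + 23815} = - \frac{38372}{-22 - 2 \left(-6 - 2\right) \left(-5\right)} - \frac{38418}{7984 + 23815} = - \frac{38372}{-22 - 2 \left(\left(-8\right) \left(-5\right)\right)} - \frac{38418}{31799} = - \frac{38372}{-22 - 80} - \frac{38418}{31799} = - \frac{38372}{-102} - \frac{38418}{31799} = \left(-38372\right) \left(- \frac{1}{102}\right) - \frac{38418}{31799} = \frac{19186}{51} - \frac{38418}{31799} = \frac{608136296}{1621749}$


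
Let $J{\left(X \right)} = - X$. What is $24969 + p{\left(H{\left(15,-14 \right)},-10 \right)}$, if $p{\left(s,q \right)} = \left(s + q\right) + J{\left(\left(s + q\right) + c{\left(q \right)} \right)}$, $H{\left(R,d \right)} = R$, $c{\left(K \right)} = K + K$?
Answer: $24989$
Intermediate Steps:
$c{\left(K \right)} = 2 K$
$p{\left(s,q \right)} = - 2 q$ ($p{\left(s,q \right)} = \left(s + q\right) - \left(\left(s + q\right) + 2 q\right) = \left(q + s\right) - \left(\left(q + s\right) + 2 q\right) = \left(q + s\right) - \left(s + 3 q\right) = - 2 q$)
$24969 + p{\left(H{\left(15,-14 \right)},-10 \right)} = 24969 - -20 = 24969 + 20 = 24989$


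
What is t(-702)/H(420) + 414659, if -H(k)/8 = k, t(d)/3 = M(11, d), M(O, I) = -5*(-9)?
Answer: 92883607/224 ≈ 4.1466e+5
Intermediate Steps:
M(O, I) = 45
t(d) = 135 (t(d) = 3*45 = 135)
H(k) = -8*k
t(-702)/H(420) + 414659 = 135/((-8*420)) + 414659 = 135/(-3360) + 414659 = 135*(-1/3360) + 414659 = -9/224 + 414659 = 92883607/224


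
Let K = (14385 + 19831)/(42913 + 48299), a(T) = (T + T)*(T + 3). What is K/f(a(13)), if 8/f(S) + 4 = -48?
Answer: -55601/22803 ≈ -2.4383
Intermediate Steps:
a(T) = 2*T*(3 + T) (a(T) = (2*T)*(3 + T) = 2*T*(3 + T))
K = 8554/22803 (K = 34216/91212 = 34216*(1/91212) = 8554/22803 ≈ 0.37513)
f(S) = -2/13 (f(S) = 8/(-4 - 48) = 8/(-52) = 8*(-1/52) = -2/13)
K/f(a(13)) = 8554/(22803*(-2/13)) = (8554/22803)*(-13/2) = -55601/22803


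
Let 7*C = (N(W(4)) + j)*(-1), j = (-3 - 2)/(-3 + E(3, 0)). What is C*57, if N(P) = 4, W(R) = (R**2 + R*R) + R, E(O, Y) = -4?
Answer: -1881/49 ≈ -38.388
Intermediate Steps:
W(R) = R + 2*R**2 (W(R) = (R**2 + R**2) + R = 2*R**2 + R = R + 2*R**2)
j = 5/7 (j = (-3 - 2)/(-3 - 4) = -5/(-7) = -5*(-1/7) = 5/7 ≈ 0.71429)
C = -33/49 (C = ((4 + 5/7)*(-1))/7 = ((33/7)*(-1))/7 = (1/7)*(-33/7) = -33/49 ≈ -0.67347)
C*57 = -33/49*57 = -1881/49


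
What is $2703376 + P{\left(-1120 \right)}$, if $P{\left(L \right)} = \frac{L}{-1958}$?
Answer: $\frac{2646605664}{979} \approx 2.7034 \cdot 10^{6}$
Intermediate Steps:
$P{\left(L \right)} = - \frac{L}{1958}$ ($P{\left(L \right)} = L \left(- \frac{1}{1958}\right) = - \frac{L}{1958}$)
$2703376 + P{\left(-1120 \right)} = 2703376 - - \frac{560}{979} = 2703376 + \frac{560}{979} = \frac{2646605664}{979}$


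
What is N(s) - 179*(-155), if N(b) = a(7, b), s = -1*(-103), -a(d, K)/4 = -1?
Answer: 27749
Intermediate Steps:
a(d, K) = 4 (a(d, K) = -4*(-1) = 4)
s = 103
N(b) = 4
N(s) - 179*(-155) = 4 - 179*(-155) = 4 - 1*(-27745) = 4 + 27745 = 27749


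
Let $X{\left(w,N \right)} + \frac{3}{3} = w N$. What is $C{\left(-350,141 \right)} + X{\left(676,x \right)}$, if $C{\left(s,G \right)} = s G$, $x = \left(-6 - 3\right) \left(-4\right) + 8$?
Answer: $-19607$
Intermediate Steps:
$x = 44$ ($x = \left(-6 - 3\right) \left(-4\right) + 8 = \left(-9\right) \left(-4\right) + 8 = 36 + 8 = 44$)
$X{\left(w,N \right)} = -1 + N w$ ($X{\left(w,N \right)} = -1 + w N = -1 + N w$)
$C{\left(s,G \right)} = G s$
$C{\left(-350,141 \right)} + X{\left(676,x \right)} = 141 \left(-350\right) + \left(-1 + 44 \cdot 676\right) = -49350 + \left(-1 + 29744\right) = -49350 + 29743 = -19607$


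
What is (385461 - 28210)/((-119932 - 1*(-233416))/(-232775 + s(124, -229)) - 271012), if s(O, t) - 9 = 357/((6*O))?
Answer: -20622617281099/15644425933220 ≈ -1.3182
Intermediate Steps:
s(O, t) = 9 + 119/(2*O) (s(O, t) = 9 + 357/((6*O)) = 9 + 357*(1/(6*O)) = 9 + 119/(2*O))
(385461 - 28210)/((-119932 - 1*(-233416))/(-232775 + s(124, -229)) - 271012) = (385461 - 28210)/((-119932 - 1*(-233416))/(-232775 + (9 + (119/2)/124)) - 271012) = 357251/((-119932 + 233416)/(-232775 + (9 + (119/2)*(1/124))) - 271012) = 357251/(113484/(-232775 + (9 + 119/248)) - 271012) = 357251/(113484/(-232775 + 2351/248) - 271012) = 357251/(113484/(-57725849/248) - 271012) = 357251/(113484*(-248/57725849) - 271012) = 357251/(-28144032/57725849 - 271012) = 357251/(-15644425933220/57725849) = 357251*(-57725849/15644425933220) = -20622617281099/15644425933220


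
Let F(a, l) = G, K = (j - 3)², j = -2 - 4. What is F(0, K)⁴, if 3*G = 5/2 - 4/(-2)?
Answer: 81/16 ≈ 5.0625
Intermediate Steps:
j = -6
K = 81 (K = (-6 - 3)² = (-9)² = 81)
G = 3/2 (G = (5/2 - 4/(-2))/3 = (5*(½) - 4*(-½))/3 = (5/2 + 2)/3 = (⅓)*(9/2) = 3/2 ≈ 1.5000)
F(a, l) = 3/2
F(0, K)⁴ = (3/2)⁴ = 81/16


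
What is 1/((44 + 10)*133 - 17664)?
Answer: -1/10482 ≈ -9.5402e-5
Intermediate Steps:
1/((44 + 10)*133 - 17664) = 1/(54*133 - 17664) = 1/(7182 - 17664) = 1/(-10482) = -1/10482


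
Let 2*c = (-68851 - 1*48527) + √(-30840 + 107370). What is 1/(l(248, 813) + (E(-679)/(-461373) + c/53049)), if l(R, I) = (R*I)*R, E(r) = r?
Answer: 6656411133865478437605192468/332838867782411047055211100133463887 - 1254697531005369*√76530/332838867782411047055211100133463887 ≈ 1.9999e-8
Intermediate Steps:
l(R, I) = I*R² (l(R, I) = (I*R)*R = I*R²)
c = -58689 + √76530/2 (c = ((-68851 - 1*48527) + √(-30840 + 107370))/2 = ((-68851 - 48527) + √76530)/2 = (-117378 + √76530)/2 = -58689 + √76530/2 ≈ -58551.)
1/(l(248, 813) + (E(-679)/(-461373) + c/53049)) = 1/(813*248² + (-679/(-461373) + (-58689 + √76530/2)/53049)) = 1/(813*61504 + (-679*(-1/461373) + (-58689 + √76530/2)*(1/53049))) = 1/(50002752 + (679/461373 + (-19563/17683 + √76530/106098))) = 1/(50002752 + (-9013833242/8158458759 + √76530/106098)) = 1/(407945381014671526/8158458759 + √76530/106098)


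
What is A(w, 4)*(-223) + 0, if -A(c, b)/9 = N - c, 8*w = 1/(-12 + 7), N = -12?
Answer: -961353/40 ≈ -24034.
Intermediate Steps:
w = -1/40 (w = 1/(8*(-12 + 7)) = (⅛)/(-5) = (⅛)*(-⅕) = -1/40 ≈ -0.025000)
A(c, b) = 108 + 9*c (A(c, b) = -9*(-12 - c) = 108 + 9*c)
A(w, 4)*(-223) + 0 = (108 + 9*(-1/40))*(-223) + 0 = (108 - 9/40)*(-223) + 0 = (4311/40)*(-223) + 0 = -961353/40 + 0 = -961353/40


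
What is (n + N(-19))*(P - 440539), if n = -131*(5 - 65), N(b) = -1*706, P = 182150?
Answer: -1848514906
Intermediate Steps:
N(b) = -706
n = 7860 (n = -131*(-60) = 7860)
(n + N(-19))*(P - 440539) = (7860 - 706)*(182150 - 440539) = 7154*(-258389) = -1848514906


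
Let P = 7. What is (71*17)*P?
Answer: 8449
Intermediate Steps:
(71*17)*P = (71*17)*7 = 1207*7 = 8449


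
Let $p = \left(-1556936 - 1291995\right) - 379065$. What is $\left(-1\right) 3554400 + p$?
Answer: $-6782396$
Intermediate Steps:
$p = -3227996$ ($p = -2848931 - 379065 = -3227996$)
$\left(-1\right) 3554400 + p = \left(-1\right) 3554400 - 3227996 = -3554400 - 3227996 = -6782396$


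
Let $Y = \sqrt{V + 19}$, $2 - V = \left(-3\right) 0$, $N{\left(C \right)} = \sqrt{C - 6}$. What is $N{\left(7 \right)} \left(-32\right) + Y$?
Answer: $-32 + \sqrt{21} \approx -27.417$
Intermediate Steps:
$N{\left(C \right)} = \sqrt{-6 + C}$
$V = 2$ ($V = 2 - \left(-3\right) 0 = 2 - 0 = 2 + 0 = 2$)
$Y = \sqrt{21}$ ($Y = \sqrt{2 + 19} = \sqrt{21} \approx 4.5826$)
$N{\left(7 \right)} \left(-32\right) + Y = \sqrt{-6 + 7} \left(-32\right) + \sqrt{21} = \sqrt{1} \left(-32\right) + \sqrt{21} = 1 \left(-32\right) + \sqrt{21} = -32 + \sqrt{21}$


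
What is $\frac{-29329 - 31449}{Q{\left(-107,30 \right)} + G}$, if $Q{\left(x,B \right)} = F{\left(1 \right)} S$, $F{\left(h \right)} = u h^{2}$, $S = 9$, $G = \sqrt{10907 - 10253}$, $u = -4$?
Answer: $\frac{364668}{107} + \frac{30389 \sqrt{654}}{321} \approx 5829.1$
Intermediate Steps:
$G = \sqrt{654} \approx 25.573$
$F{\left(h \right)} = - 4 h^{2}$
$Q{\left(x,B \right)} = -36$ ($Q{\left(x,B \right)} = - 4 \cdot 1^{2} \cdot 9 = \left(-4\right) 1 \cdot 9 = \left(-4\right) 9 = -36$)
$\frac{-29329 - 31449}{Q{\left(-107,30 \right)} + G} = \frac{-29329 - 31449}{-36 + \sqrt{654}} = - \frac{60778}{-36 + \sqrt{654}}$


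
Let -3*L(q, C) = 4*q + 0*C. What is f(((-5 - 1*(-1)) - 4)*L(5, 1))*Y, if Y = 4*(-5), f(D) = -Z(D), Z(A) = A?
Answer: 3200/3 ≈ 1066.7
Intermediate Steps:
L(q, C) = -4*q/3 (L(q, C) = -(4*q + 0*C)/3 = -(4*q + 0)/3 = -4*q/3)
f(D) = -D
Y = -20
f(((-5 - 1*(-1)) - 4)*L(5, 1))*Y = -((-5 - 1*(-1)) - 4)*(-4/3*5)*(-20) = -((-5 + 1) - 4)*(-20)/3*(-20) = -(-4 - 4)*(-20)/3*(-20) = -(-8)*(-20)/3*(-20) = -1*160/3*(-20) = -160/3*(-20) = 3200/3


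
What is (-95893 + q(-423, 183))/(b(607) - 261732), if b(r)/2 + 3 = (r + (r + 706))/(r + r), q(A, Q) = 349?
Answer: 9665868/26478841 ≈ 0.36504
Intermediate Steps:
b(r) = -6 + (706 + 2*r)/r (b(r) = -6 + 2*((r + (r + 706))/(r + r)) = -6 + 2*((r + (706 + r))/((2*r))) = -6 + 2*((706 + 2*r)*(1/(2*r))) = -6 + 2*((706 + 2*r)/(2*r)) = -6 + (706 + 2*r)/r)
(-95893 + q(-423, 183))/(b(607) - 261732) = (-95893 + 349)/((-4 + 706/607) - 261732) = -95544/((-4 + 706*(1/607)) - 261732) = -95544/((-4 + 706/607) - 261732) = -95544/(-1722/607 - 261732) = -95544/(-158873046/607) = -95544*(-607/158873046) = 9665868/26478841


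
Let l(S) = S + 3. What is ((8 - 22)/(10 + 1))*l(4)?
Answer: -98/11 ≈ -8.9091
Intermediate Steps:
l(S) = 3 + S
((8 - 22)/(10 + 1))*l(4) = ((8 - 22)/(10 + 1))*(3 + 4) = -14/11*7 = -98/11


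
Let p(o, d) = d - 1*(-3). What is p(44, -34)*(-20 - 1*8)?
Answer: 868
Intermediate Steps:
p(o, d) = 3 + d (p(o, d) = d + 3 = 3 + d)
p(44, -34)*(-20 - 1*8) = (3 - 34)*(-20 - 1*8) = -31*(-20 - 8) = -31*(-28) = 868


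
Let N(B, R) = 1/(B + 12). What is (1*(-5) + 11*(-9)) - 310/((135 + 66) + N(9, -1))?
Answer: -222799/2111 ≈ -105.54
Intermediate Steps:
N(B, R) = 1/(12 + B)
(1*(-5) + 11*(-9)) - 310/((135 + 66) + N(9, -1)) = (1*(-5) + 11*(-9)) - 310/((135 + 66) + 1/(12 + 9)) = (-5 - 99) - 310/(201 + 1/21) = -104 - 310/(201 + 1/21) = -104 - 310/4222/21 = -104 - 310*21/4222 = -104 - 3255/2111 = -222799/2111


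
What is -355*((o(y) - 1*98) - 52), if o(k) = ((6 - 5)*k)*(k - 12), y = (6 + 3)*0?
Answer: 53250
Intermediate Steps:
y = 0 (y = 9*0 = 0)
o(k) = k*(-12 + k) (o(k) = (1*k)*(-12 + k) = k*(-12 + k))
-355*((o(y) - 1*98) - 52) = -355*((0*(-12 + 0) - 1*98) - 52) = -355*((0*(-12) - 98) - 52) = -355*((0 - 98) - 52) = -355*(-98 - 52) = -355*(-150) = 53250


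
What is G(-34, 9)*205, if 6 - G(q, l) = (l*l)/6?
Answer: -3075/2 ≈ -1537.5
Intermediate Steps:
G(q, l) = 6 - l²/6 (G(q, l) = 6 - l*l/6 = 6 - l²/6)
G(-34, 9)*205 = (6 - ⅙*9²)*205 = (6 - ⅙*81)*205 = (6 - 27/2)*205 = -15/2*205 = -3075/2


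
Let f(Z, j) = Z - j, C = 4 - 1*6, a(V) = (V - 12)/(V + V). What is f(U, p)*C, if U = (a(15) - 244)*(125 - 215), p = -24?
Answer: -43950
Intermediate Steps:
a(V) = (-12 + V)/(2*V) (a(V) = (-12 + V)/((2*V)) = (-12 + V)*(1/(2*V)) = (-12 + V)/(2*V))
U = 21951 (U = ((½)*(-12 + 15)/15 - 244)*(125 - 215) = ((½)*(1/15)*3 - 244)*(-90) = (⅒ - 244)*(-90) = -2439/10*(-90) = 21951)
C = -2 (C = 4 - 6 = -2)
f(U, p)*C = (21951 - 1*(-24))*(-2) = (21951 + 24)*(-2) = 21975*(-2) = -43950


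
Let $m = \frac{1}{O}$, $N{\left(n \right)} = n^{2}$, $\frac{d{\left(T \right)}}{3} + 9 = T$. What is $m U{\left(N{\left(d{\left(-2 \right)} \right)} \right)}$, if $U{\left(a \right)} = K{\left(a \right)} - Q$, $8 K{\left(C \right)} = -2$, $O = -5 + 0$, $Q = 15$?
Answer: $\frac{61}{20} \approx 3.05$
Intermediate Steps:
$d{\left(T \right)} = -27 + 3 T$
$O = -5$
$K{\left(C \right)} = - \frac{1}{4}$ ($K{\left(C \right)} = \frac{1}{8} \left(-2\right) = - \frac{1}{4}$)
$m = - \frac{1}{5}$ ($m = \frac{1}{-5} = - \frac{1}{5} \approx -0.2$)
$U{\left(a \right)} = - \frac{61}{4}$ ($U{\left(a \right)} = - \frac{1}{4} - 15 = - \frac{61}{4}$)
$m U{\left(N{\left(d{\left(-2 \right)} \right)} \right)} = \left(- \frac{1}{5}\right) \left(- \frac{61}{4}\right) = \frac{61}{20}$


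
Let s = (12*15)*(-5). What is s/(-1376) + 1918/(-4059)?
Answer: 253483/1396296 ≈ 0.18154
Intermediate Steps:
s = -900 (s = 180*(-5) = -900)
s/(-1376) + 1918/(-4059) = -900/(-1376) + 1918/(-4059) = -900*(-1/1376) + 1918*(-1/4059) = 225/344 - 1918/4059 = 253483/1396296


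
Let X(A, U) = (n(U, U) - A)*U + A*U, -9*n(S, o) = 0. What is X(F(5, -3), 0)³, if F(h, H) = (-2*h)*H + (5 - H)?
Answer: 0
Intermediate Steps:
n(S, o) = 0 (n(S, o) = -⅑*0 = 0)
F(h, H) = 5 - H - 2*H*h (F(h, H) = -2*H*h + (5 - H) = 5 - H - 2*H*h)
X(A, U) = 0 (X(A, U) = (0 - A)*U + A*U = (-A)*U + A*U = -A*U + A*U = 0)
X(F(5, -3), 0)³ = 0³ = 0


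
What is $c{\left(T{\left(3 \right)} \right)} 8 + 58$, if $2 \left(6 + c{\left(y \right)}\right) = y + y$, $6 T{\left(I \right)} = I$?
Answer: $14$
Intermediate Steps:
$T{\left(I \right)} = \frac{I}{6}$
$c{\left(y \right)} = -6 + y$ ($c{\left(y \right)} = -6 + \frac{y + y}{2} = -6 + \frac{2 y}{2} = -6 + y$)
$c{\left(T{\left(3 \right)} \right)} 8 + 58 = \left(-6 + \frac{1}{6} \cdot 3\right) 8 + 58 = \left(-6 + \frac{1}{2}\right) 8 + 58 = \left(- \frac{11}{2}\right) 8 + 58 = -44 + 58 = 14$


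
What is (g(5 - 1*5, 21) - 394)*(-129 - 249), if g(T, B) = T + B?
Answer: 140994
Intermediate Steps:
g(T, B) = B + T
(g(5 - 1*5, 21) - 394)*(-129 - 249) = ((21 + (5 - 1*5)) - 394)*(-129 - 249) = ((21 + (5 - 5)) - 394)*(-378) = ((21 + 0) - 394)*(-378) = (21 - 394)*(-378) = -373*(-378) = 140994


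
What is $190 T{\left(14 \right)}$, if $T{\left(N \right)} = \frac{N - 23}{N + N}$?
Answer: $- \frac{855}{14} \approx -61.071$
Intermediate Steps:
$T{\left(N \right)} = \frac{-23 + N}{2 N}$
$190 T{\left(14 \right)} = 190 \frac{-23 + 14}{2 \cdot 14} = 190 \cdot \frac{1}{2} \cdot \frac{1}{14} \left(-9\right) = 190 \left(- \frac{9}{28}\right) = - \frac{855}{14}$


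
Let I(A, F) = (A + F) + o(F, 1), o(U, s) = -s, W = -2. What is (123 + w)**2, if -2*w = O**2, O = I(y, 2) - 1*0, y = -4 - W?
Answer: 60025/4 ≈ 15006.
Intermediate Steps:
y = -2 (y = -4 - 1*(-2) = -4 + 2 = -2)
I(A, F) = -1 + A + F (I(A, F) = (A + F) - 1*1 = (A + F) - 1 = -1 + A + F)
O = -1 (O = (-1 - 2 + 2) - 1*0 = -1 + 0 = -1)
w = -1/2 (w = -1/2*(-1)**2 = -1/2*1 = -1/2 ≈ -0.50000)
(123 + w)**2 = (123 - 1/2)**2 = (245/2)**2 = 60025/4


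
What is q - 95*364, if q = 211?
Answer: -34369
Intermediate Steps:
q - 95*364 = 211 - 95*364 = 211 - 34580 = -34369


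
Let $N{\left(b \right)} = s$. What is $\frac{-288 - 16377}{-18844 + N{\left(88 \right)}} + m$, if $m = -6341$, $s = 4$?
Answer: $- \frac{7963185}{1256} \approx -6340.1$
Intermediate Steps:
$N{\left(b \right)} = 4$
$\frac{-288 - 16377}{-18844 + N{\left(88 \right)}} + m = \frac{-288 - 16377}{-18844 + 4} - 6341 = - \frac{16665}{-18840} - 6341 = \left(-16665\right) \left(- \frac{1}{18840}\right) - 6341 = \frac{1111}{1256} - 6341 = - \frac{7963185}{1256}$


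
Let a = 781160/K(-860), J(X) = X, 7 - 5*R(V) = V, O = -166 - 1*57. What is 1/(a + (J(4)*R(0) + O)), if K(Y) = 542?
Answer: 1355/1658323 ≈ 0.00081709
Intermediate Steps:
O = -223 (O = -166 - 57 = -223)
R(V) = 7/5 - V/5
a = 390580/271 (a = 781160/542 = 781160*(1/542) = 390580/271 ≈ 1441.3)
1/(a + (J(4)*R(0) + O)) = 1/(390580/271 + (4*(7/5 - ⅕*0) - 223)) = 1/(390580/271 + (4*(7/5 + 0) - 223)) = 1/(390580/271 + (4*(7/5) - 223)) = 1/(390580/271 + (28/5 - 223)) = 1/(390580/271 - 1087/5) = 1/(1658323/1355) = 1355/1658323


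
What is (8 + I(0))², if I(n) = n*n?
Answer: 64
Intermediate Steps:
I(n) = n²
(8 + I(0))² = (8 + 0²)² = (8 + 0)² = 8² = 64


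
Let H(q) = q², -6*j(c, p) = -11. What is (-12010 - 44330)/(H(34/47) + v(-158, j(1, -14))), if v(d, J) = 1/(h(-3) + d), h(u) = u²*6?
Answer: -2588665248/23603 ≈ -1.0968e+5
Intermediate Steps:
h(u) = 6*u²
j(c, p) = 11/6 (j(c, p) = -⅙*(-11) = 11/6)
v(d, J) = 1/(54 + d) (v(d, J) = 1/(6*(-3)² + d) = 1/(6*9 + d) = 1/(54 + d))
(-12010 - 44330)/(H(34/47) + v(-158, j(1, -14))) = (-12010 - 44330)/((34/47)² + 1/(54 - 158)) = -56340/((34*(1/47))² + 1/(-104)) = -56340/((34/47)² - 1/104) = -56340/(1156/2209 - 1/104) = -56340/118015/229736 = -56340*229736/118015 = -2588665248/23603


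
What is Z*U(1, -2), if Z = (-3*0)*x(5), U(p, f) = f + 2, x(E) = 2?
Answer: 0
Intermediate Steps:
U(p, f) = 2 + f
Z = 0 (Z = -3*0*2 = 0*2 = 0)
Z*U(1, -2) = 0*(2 - 2) = 0*0 = 0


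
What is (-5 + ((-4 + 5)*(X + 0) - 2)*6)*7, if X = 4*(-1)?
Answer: -287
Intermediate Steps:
X = -4
(-5 + ((-4 + 5)*(X + 0) - 2)*6)*7 = (-5 + ((-4 + 5)*(-4 + 0) - 2)*6)*7 = (-5 + (1*(-4) - 2)*6)*7 = (-5 + (-4 - 2)*6)*7 = (-5 - 6*6)*7 = (-5 - 36)*7 = -41*7 = -287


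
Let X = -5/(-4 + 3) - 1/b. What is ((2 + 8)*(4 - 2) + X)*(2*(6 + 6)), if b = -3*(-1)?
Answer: 592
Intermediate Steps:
b = 3
X = 14/3 (X = -5/(-4 + 3) - 1/3 = -5/(-1) - 1*⅓ = -5*(-1) - ⅓ = 5 - ⅓ = 14/3 ≈ 4.6667)
((2 + 8)*(4 - 2) + X)*(2*(6 + 6)) = ((2 + 8)*(4 - 2) + 14/3)*(2*(6 + 6)) = (10*2 + 14/3)*(2*12) = (20 + 14/3)*24 = (74/3)*24 = 592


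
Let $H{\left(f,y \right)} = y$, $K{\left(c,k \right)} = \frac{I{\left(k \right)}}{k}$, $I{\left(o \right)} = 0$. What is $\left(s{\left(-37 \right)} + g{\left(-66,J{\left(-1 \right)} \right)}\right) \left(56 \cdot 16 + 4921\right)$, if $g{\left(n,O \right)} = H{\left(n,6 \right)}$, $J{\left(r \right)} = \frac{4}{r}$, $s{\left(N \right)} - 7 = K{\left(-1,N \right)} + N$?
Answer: $-139608$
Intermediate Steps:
$K{\left(c,k \right)} = 0$ ($K{\left(c,k \right)} = \frac{0}{k} = 0$)
$s{\left(N \right)} = 7 + N$ ($s{\left(N \right)} = 7 + \left(0 + N\right) = 7 + N$)
$g{\left(n,O \right)} = 6$
$\left(s{\left(-37 \right)} + g{\left(-66,J{\left(-1 \right)} \right)}\right) \left(56 \cdot 16 + 4921\right) = \left(\left(7 - 37\right) + 6\right) \left(56 \cdot 16 + 4921\right) = \left(-30 + 6\right) \left(896 + 4921\right) = \left(-24\right) 5817 = -139608$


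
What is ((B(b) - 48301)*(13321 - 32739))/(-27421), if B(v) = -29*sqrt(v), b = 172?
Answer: -937908818/27421 - 1126244*sqrt(43)/27421 ≈ -34473.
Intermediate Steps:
((B(b) - 48301)*(13321 - 32739))/(-27421) = ((-58*sqrt(43) - 48301)*(13321 - 32739))/(-27421) = ((-58*sqrt(43) - 48301)*(-19418))*(-1/27421) = ((-48301 - 58*sqrt(43))*(-19418))*(-1/27421) = (937908818 + 1126244*sqrt(43))*(-1/27421) = -937908818/27421 - 1126244*sqrt(43)/27421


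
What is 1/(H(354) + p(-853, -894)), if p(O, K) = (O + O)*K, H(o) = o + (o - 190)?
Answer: 1/1525682 ≈ 6.5544e-7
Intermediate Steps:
H(o) = -190 + 2*o (H(o) = o + (-190 + o) = -190 + 2*o)
p(O, K) = 2*K*O (p(O, K) = (2*O)*K = 2*K*O)
1/(H(354) + p(-853, -894)) = 1/((-190 + 2*354) + 2*(-894)*(-853)) = 1/((-190 + 708) + 1525164) = 1/(518 + 1525164) = 1/1525682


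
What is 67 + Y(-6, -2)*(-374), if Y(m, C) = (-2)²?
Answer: -1429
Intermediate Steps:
Y(m, C) = 4
67 + Y(-6, -2)*(-374) = 67 + 4*(-374) = 67 - 1496 = -1429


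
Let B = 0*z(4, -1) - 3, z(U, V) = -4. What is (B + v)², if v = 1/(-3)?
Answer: 100/9 ≈ 11.111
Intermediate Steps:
v = -⅓ ≈ -0.33333
B = -3 (B = 0*(-4) - 3 = 0 - 3 = -3)
(B + v)² = (-3 - ⅓)² = (-10/3)² = 100/9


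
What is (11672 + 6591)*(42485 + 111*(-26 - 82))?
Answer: 556966711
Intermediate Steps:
(11672 + 6591)*(42485 + 111*(-26 - 82)) = 18263*(42485 + 111*(-108)) = 18263*(42485 - 11988) = 18263*30497 = 556966711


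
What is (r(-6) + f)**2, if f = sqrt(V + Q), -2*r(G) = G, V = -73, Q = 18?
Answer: (3 + I*sqrt(55))**2 ≈ -46.0 + 44.497*I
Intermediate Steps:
r(G) = -G/2
f = I*sqrt(55) (f = sqrt(-73 + 18) = sqrt(-55) = I*sqrt(55) ≈ 7.4162*I)
(r(-6) + f)**2 = (-1/2*(-6) + I*sqrt(55))**2 = (3 + I*sqrt(55))**2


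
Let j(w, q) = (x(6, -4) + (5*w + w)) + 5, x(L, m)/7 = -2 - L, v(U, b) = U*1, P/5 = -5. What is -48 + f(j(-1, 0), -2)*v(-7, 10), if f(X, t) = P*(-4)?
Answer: -748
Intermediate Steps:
P = -25 (P = 5*(-5) = -25)
v(U, b) = U
x(L, m) = -14 - 7*L (x(L, m) = 7*(-2 - L) = -14 - 7*L)
j(w, q) = -51 + 6*w (j(w, q) = ((-14 - 7*6) + (5*w + w)) + 5 = ((-14 - 42) + 6*w) + 5 = (-56 + 6*w) + 5 = -51 + 6*w)
f(X, t) = 100 (f(X, t) = -25*(-4) = 100)
-48 + f(j(-1, 0), -2)*v(-7, 10) = -48 + 100*(-7) = -48 - 700 = -748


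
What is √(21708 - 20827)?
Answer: √881 ≈ 29.682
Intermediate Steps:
√(21708 - 20827) = √881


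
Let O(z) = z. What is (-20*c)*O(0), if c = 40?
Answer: 0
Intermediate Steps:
(-20*c)*O(0) = -20*40*0 = -800*0 = 0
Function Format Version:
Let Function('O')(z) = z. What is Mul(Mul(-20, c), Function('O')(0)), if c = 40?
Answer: 0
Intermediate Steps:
Mul(Mul(-20, c), Function('O')(0)) = Mul(Mul(-20, 40), 0) = Mul(-800, 0) = 0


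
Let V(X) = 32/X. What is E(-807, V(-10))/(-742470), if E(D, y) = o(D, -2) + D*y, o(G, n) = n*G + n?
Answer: -10486/1856175 ≈ -0.0056493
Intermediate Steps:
o(G, n) = n + G*n (o(G, n) = G*n + n = n + G*n)
E(D, y) = -2 - 2*D + D*y (E(D, y) = -2*(1 + D) + D*y = (-2 - 2*D) + D*y = -2 - 2*D + D*y)
E(-807, V(-10))/(-742470) = (-2 - 2*(-807) - 25824/(-10))/(-742470) = (-2 + 1614 - 25824*(-1)/10)*(-1/742470) = (-2 + 1614 - 807*(-16/5))*(-1/742470) = (-2 + 1614 + 12912/5)*(-1/742470) = (20972/5)*(-1/742470) = -10486/1856175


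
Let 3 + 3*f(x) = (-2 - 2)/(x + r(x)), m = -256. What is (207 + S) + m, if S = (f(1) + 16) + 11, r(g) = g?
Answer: -71/3 ≈ -23.667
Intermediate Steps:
f(x) = -1 - 2/(3*x) (f(x) = -1 + ((-2 - 2)/(x + x))/3 = -1 + (-4*1/(2*x))/3 = -1 + (-2/x)/3 = -1 - 2/(3*x))
S = 76/3 (S = ((-⅔ - 1*1)/1 + 16) + 11 = (1*(-⅔ - 1) + 16) + 11 = (1*(-5/3) + 16) + 11 = (-5/3 + 16) + 11 = 43/3 + 11 = 76/3 ≈ 25.333)
(207 + S) + m = (207 + 76/3) - 256 = 697/3 - 256 = -71/3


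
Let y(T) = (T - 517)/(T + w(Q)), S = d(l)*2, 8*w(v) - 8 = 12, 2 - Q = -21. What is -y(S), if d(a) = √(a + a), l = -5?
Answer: 1002/37 - 4156*I*√10/185 ≈ 27.081 - 71.04*I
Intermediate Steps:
Q = 23 (Q = 2 - 1*(-21) = 2 + 21 = 23)
d(a) = √2*√a (d(a) = √(2*a) = √2*√a)
w(v) = 5/2 (w(v) = 1 + (⅛)*12 = 1 + 3/2 = 5/2)
S = 2*I*√10 (S = (√2*√(-5))*2 = (√2*(I*√5))*2 = (I*√10)*2 = 2*I*√10 ≈ 6.3246*I)
y(T) = (-517 + T)/(5/2 + T) (y(T) = (T - 517)/(T + 5/2) = (-517 + T)/(5/2 + T))
-y(S) = -2*(-517 + 2*I*√10)/(5 + 2*(2*I*√10)) = -2*(-517 + 2*I*√10)/(5 + 4*I*√10)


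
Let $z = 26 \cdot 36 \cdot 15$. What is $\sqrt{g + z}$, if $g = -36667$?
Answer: $11 i \sqrt{187} \approx 150.42 i$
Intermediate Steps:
$z = 14040$ ($z = 936 \cdot 15 = 14040$)
$\sqrt{g + z} = \sqrt{-36667 + 14040} = \sqrt{-22627} = 11 i \sqrt{187}$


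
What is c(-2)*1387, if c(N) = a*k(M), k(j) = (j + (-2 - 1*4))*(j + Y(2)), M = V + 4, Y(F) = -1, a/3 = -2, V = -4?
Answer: -49932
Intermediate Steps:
a = -6 (a = 3*(-2) = -6)
M = 0 (M = -4 + 4 = 0)
k(j) = (-1 + j)*(-6 + j) (k(j) = (j + (-2 - 1*4))*(j - 1) = (j + (-2 - 4))*(-1 + j) = (j - 6)*(-1 + j) = (-6 + j)*(-1 + j) = (-1 + j)*(-6 + j))
c(N) = -36 (c(N) = -6*(6 + 0² - 7*0) = -6*(6 + 0 + 0) = -6*6 = -36)
c(-2)*1387 = -36*1387 = -49932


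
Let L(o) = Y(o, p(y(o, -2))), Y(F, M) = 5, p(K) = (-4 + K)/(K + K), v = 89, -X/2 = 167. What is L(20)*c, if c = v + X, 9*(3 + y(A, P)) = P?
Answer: -1225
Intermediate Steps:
X = -334 (X = -2*167 = -334)
y(A, P) = -3 + P/9
p(K) = (-4 + K)/(2*K) (p(K) = (-4 + K)/((2*K)) = (-4 + K)*(1/(2*K)) = (-4 + K)/(2*K))
L(o) = 5
c = -245 (c = 89 - 334 = -245)
L(20)*c = 5*(-245) = -1225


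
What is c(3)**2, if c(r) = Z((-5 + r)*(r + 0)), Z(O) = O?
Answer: 36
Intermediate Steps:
c(r) = r*(-5 + r) (c(r) = (-5 + r)*(r + 0) = (-5 + r)*r = r*(-5 + r))
c(3)**2 = (3*(-5 + 3))**2 = (3*(-2))**2 = (-6)**2 = 36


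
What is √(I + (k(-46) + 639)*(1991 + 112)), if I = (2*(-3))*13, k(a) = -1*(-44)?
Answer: √1436271 ≈ 1198.4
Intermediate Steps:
k(a) = 44
I = -78 (I = -6*13 = -78)
√(I + (k(-46) + 639)*(1991 + 112)) = √(-78 + (44 + 639)*(1991 + 112)) = √(-78 + 683*2103) = √(-78 + 1436349) = √1436271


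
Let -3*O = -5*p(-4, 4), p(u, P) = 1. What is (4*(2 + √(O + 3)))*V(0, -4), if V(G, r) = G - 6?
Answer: -48 - 8*√42 ≈ -99.846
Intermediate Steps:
V(G, r) = -6 + G
O = 5/3 (O = -(-5)/3 = -⅓*(-5) = 5/3 ≈ 1.6667)
(4*(2 + √(O + 3)))*V(0, -4) = (4*(2 + √(5/3 + 3)))*(-6 + 0) = (4*(2 + √(14/3)))*(-6) = (4*(2 + √42/3))*(-6) = (8 + 4*√42/3)*(-6) = -48 - 8*√42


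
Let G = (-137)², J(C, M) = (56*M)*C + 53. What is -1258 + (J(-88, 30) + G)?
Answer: -130276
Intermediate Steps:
J(C, M) = 53 + 56*C*M (J(C, M) = 56*C*M + 53 = 53 + 56*C*M)
G = 18769
-1258 + (J(-88, 30) + G) = -1258 + ((53 + 56*(-88)*30) + 18769) = -1258 + ((53 - 147840) + 18769) = -1258 + (-147787 + 18769) = -1258 - 129018 = -130276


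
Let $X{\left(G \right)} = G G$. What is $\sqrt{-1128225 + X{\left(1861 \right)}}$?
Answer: $2 \sqrt{583774} \approx 1528.1$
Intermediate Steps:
$X{\left(G \right)} = G^{2}$
$\sqrt{-1128225 + X{\left(1861 \right)}} = \sqrt{-1128225 + 1861^{2}} = \sqrt{-1128225 + 3463321} = \sqrt{2335096} = 2 \sqrt{583774}$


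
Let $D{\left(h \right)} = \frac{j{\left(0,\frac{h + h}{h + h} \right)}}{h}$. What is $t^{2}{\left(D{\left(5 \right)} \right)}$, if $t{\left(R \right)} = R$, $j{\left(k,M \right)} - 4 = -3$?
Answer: $\frac{1}{25} \approx 0.04$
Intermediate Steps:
$j{\left(k,M \right)} = 1$ ($j{\left(k,M \right)} = 4 - 3 = 1$)
$D{\left(h \right)} = \frac{1}{h}$ ($D{\left(h \right)} = 1 \frac{1}{h} = \frac{1}{h}$)
$t^{2}{\left(D{\left(5 \right)} \right)} = \left(\frac{1}{5}\right)^{2} = \frac{1}{25}$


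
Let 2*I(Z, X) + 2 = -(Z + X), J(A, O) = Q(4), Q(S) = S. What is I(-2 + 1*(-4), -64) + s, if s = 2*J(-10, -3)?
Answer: 42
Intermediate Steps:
J(A, O) = 4
s = 8 (s = 2*4 = 8)
I(Z, X) = -1 - X/2 - Z/2 (I(Z, X) = -1 + (-(Z + X))/2 = -1 + (-(X + Z))/2 = -1 + (-X - Z)/2 = -1 + (-X/2 - Z/2) = -1 - X/2 - Z/2)
I(-2 + 1*(-4), -64) + s = (-1 - ½*(-64) - (-2 + 1*(-4))/2) + 8 = (-1 + 32 - (-2 - 4)/2) + 8 = (-1 + 32 - ½*(-6)) + 8 = (-1 + 32 + 3) + 8 = 34 + 8 = 42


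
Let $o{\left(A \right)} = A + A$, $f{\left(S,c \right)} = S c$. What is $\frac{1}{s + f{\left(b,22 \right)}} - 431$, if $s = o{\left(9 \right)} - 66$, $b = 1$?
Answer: $- \frac{11207}{26} \approx -431.04$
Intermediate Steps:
$o{\left(A \right)} = 2 A$
$s = -48$ ($s = 2 \cdot 9 - 66 = 18 - 66 = -48$)
$\frac{1}{s + f{\left(b,22 \right)}} - 431 = \frac{1}{-48 + 1 \cdot 22} - 431 = \frac{1}{-48 + 22} - 431 = \frac{1}{-26} - 431 = - \frac{1}{26} - 431 = - \frac{11207}{26}$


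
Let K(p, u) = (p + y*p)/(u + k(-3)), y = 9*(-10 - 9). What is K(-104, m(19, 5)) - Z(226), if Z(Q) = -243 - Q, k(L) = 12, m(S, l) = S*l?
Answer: 67863/107 ≈ 634.23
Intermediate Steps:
y = -171 (y = 9*(-19) = -171)
K(p, u) = -170*p/(12 + u) (K(p, u) = (p - 171*p)/(u + 12) = (-170*p)/(12 + u) = -170*p/(12 + u))
K(-104, m(19, 5)) - Z(226) = -170*(-104)/(12 + 19*5) - (-243 - 1*226) = -170*(-104)/(12 + 95) - (-243 - 226) = -170*(-104)/107 - 1*(-469) = -170*(-104)*1/107 + 469 = 17680/107 + 469 = 67863/107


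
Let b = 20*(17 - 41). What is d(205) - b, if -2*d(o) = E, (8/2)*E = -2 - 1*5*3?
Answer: 3857/8 ≈ 482.13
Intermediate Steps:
E = -17/4 (E = (-2 - 1*5*3)/4 = (-2 - 5*3)/4 = (-2 - 15)/4 = (¼)*(-17) = -17/4 ≈ -4.2500)
d(o) = 17/8 (d(o) = -½*(-17/4) = 17/8)
b = -480 (b = 20*(-24) = -480)
d(205) - b = 17/8 - 1*(-480) = 17/8 + 480 = 3857/8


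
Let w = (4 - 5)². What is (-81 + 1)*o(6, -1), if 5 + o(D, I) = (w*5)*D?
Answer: -2000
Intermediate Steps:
w = 1 (w = (-1)² = 1)
o(D, I) = -5 + 5*D (o(D, I) = -5 + (1*5)*D = -5 + 5*D)
(-81 + 1)*o(6, -1) = (-81 + 1)*(-5 + 5*6) = -80*(-5 + 30) = -80*25 = -2000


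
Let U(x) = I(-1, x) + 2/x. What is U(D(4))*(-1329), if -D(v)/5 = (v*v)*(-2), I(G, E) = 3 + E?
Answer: -17331489/80 ≈ -2.1664e+5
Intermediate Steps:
D(v) = 10*v**2 (D(v) = -5*v*v*(-2) = -5*v**2*(-2) = -(-10)*v**2 = 10*v**2)
U(x) = 3 + x + 2/x (U(x) = (3 + x) + 2/x = 3 + x + 2/x)
U(D(4))*(-1329) = (3 + 10*4**2 + 2/((10*4**2)))*(-1329) = (3 + 10*16 + 2/((10*16)))*(-1329) = (3 + 160 + 2/160)*(-1329) = (3 + 160 + 2*(1/160))*(-1329) = (3 + 160 + 1/80)*(-1329) = (13041/80)*(-1329) = -17331489/80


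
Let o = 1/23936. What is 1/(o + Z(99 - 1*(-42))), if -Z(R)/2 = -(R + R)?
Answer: 23936/13499905 ≈ 0.0017731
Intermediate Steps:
o = 1/23936 ≈ 4.1778e-5
Z(R) = 4*R (Z(R) = -(-2)*(R + R) = -(-2)*2*R = -(-4)*R = 4*R)
1/(o + Z(99 - 1*(-42))) = 1/(1/23936 + 4*(99 - 1*(-42))) = 1/(1/23936 + 4*(99 + 42)) = 1/(1/23936 + 4*141) = 1/(1/23936 + 564) = 1/(13499905/23936) = 23936/13499905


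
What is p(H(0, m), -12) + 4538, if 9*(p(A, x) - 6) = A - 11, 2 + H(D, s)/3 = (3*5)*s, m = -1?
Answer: 40834/9 ≈ 4537.1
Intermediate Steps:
H(D, s) = -6 + 45*s (H(D, s) = -6 + 3*((3*5)*s) = -6 + 3*(15*s) = -6 + 45*s)
p(A, x) = 43/9 + A/9 (p(A, x) = 6 + (A - 11)/9 = 6 + (-11 + A)/9 = 6 + (-11/9 + A/9) = 43/9 + A/9)
p(H(0, m), -12) + 4538 = (43/9 + (-6 + 45*(-1))/9) + 4538 = (43/9 + (-6 - 45)/9) + 4538 = (43/9 + (1/9)*(-51)) + 4538 = (43/9 - 17/3) + 4538 = -8/9 + 4538 = 40834/9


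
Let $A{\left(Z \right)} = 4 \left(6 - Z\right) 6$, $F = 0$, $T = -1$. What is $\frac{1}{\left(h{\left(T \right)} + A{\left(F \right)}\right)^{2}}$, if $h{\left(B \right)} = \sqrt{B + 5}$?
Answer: $\frac{1}{21316} \approx 4.6913 \cdot 10^{-5}$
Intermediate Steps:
$h{\left(B \right)} = \sqrt{5 + B}$
$A{\left(Z \right)} = 144 - 24 Z$ ($A{\left(Z \right)} = \left(24 - 4 Z\right) 6 = 144 - 24 Z$)
$\frac{1}{\left(h{\left(T \right)} + A{\left(F \right)}\right)^{2}} = \frac{1}{\left(\sqrt{5 - 1} + \left(144 - 0\right)\right)^{2}} = \frac{1}{\left(\sqrt{4} + \left(144 + 0\right)\right)^{2}} = \frac{1}{\left(2 + 144\right)^{2}} = \frac{1}{146^{2}} = \frac{1}{21316}$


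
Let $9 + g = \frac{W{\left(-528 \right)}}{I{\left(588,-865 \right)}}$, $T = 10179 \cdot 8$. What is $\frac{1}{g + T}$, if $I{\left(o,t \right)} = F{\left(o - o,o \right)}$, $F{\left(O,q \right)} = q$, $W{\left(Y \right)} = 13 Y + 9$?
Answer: $\frac{196}{15956623} \approx 1.2283 \cdot 10^{-5}$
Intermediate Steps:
$W{\left(Y \right)} = 9 + 13 Y$
$I{\left(o,t \right)} = o$
$T = 81432$
$g = - \frac{4049}{196}$ ($g = -9 + \frac{9 + 13 \left(-528\right)}{588} = -9 + \left(9 - 6864\right) \frac{1}{588} = -9 - \frac{2285}{196} = - \frac{4049}{196} \approx -20.658$)
$\frac{1}{g + T} = \frac{1}{- \frac{4049}{196} + 81432} = \frac{1}{\frac{15956623}{196}} = \frac{196}{15956623}$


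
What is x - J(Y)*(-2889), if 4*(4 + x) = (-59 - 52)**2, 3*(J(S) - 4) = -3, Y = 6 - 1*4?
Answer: 46973/4 ≈ 11743.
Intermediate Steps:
Y = 2 (Y = 6 - 4 = 2)
J(S) = 3 (J(S) = 4 + (1/3)*(-3) = 4 - 1 = 3)
x = 12305/4 (x = -4 + (-59 - 52)**2/4 = -4 + (1/4)*(-111)**2 = -4 + (1/4)*12321 = -4 + 12321/4 = 12305/4 ≈ 3076.3)
x - J(Y)*(-2889) = 12305/4 - 3*(-2889) = 12305/4 - 1*(-8667) = 12305/4 + 8667 = 46973/4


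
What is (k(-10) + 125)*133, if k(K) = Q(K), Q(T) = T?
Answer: 15295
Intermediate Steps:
k(K) = K
(k(-10) + 125)*133 = (-10 + 125)*133 = 115*133 = 15295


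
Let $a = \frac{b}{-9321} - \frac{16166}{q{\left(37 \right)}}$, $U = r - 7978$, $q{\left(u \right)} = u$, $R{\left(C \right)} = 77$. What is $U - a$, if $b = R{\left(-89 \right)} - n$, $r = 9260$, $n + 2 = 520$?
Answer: $\frac{197599761}{114959} \approx 1718.9$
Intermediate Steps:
$n = 518$ ($n = -2 + 520 = 518$)
$b = -441$ ($b = 77 - 518 = -441$)
$U = 1282$ ($U = 9260 - 7978 = 1282$)
$a = - \frac{50222323}{114959}$ ($a = - \frac{441}{-9321} - \frac{16166}{37} = \left(-441\right) \left(- \frac{1}{9321}\right) - \frac{16166}{37} = \frac{147}{3107} - \frac{16166}{37} = - \frac{50222323}{114959} \approx -436.87$)
$U - a = 1282 - - \frac{50222323}{114959} = 1282 + \frac{50222323}{114959} = \frac{197599761}{114959}$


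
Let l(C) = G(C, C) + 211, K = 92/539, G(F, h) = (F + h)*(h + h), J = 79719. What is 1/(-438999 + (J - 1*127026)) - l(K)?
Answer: -29826988911343/141282105426 ≈ -211.12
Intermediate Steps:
G(F, h) = 2*h*(F + h) (G(F, h) = (F + h)*(2*h) = 2*h*(F + h))
K = 92/539 (K = 92*(1/539) = 92/539 ≈ 0.17069)
l(C) = 211 + 4*C² (l(C) = 2*C*(C + C) + 211 = 2*C*(2*C) + 211 = 4*C² + 211 = 211 + 4*C²)
1/(-438999 + (J - 1*127026)) - l(K) = 1/(-438999 + (79719 - 1*127026)) - (211 + 4*(92/539)²) = 1/(-438999 + (79719 - 127026)) - (211 + 4*(8464/290521)) = 1/(-438999 - 47307) - (211 + 33856/290521) = 1/(-486306) - 1*61333787/290521 = -1/486306 - 61333787/290521 = -29826988911343/141282105426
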